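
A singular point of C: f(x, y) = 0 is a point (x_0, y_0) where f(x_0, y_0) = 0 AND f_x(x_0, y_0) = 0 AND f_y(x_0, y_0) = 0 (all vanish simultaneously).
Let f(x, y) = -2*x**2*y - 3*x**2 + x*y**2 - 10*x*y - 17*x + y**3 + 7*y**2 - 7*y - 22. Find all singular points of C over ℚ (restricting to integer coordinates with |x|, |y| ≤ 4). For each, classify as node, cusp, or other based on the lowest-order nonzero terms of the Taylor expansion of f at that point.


Singular points: {(-3, -1)}; classification: node.

Compute partial derivatives:
  f_x = -4*x*y - 6*x + y**2 - 10*y - 17.
  f_y = -2*x**2 + 2*x*y - 10*x + 3*y**2 + 14*y - 7.
Scan x_0 ∈ {−4, ..., 4}. For each x_0, f_y(x_0, y) is a polynomial in y; find its integer roots y ∈ {−4, ..., 4}, then test f_x and f at those candidates.
  x = -4: f_y(-4, y) = 3*y**2 + 6*y + 1; no integer root y with |y| ≤ 4.
  x = -3: f_y(-3, y) = 3*y**2 + 8*y + 5; vanishes at y ∈ {-1}. (-3, -1): f_x = 0, f = 0 — SINGULAR.
  x = -2: f_y(-2, y) = 3*y**2 + 10*y + 5; no integer root y with |y| ≤ 4.
  x = -1: f_y(-1, y) = 3*y**2 + 12*y + 1; no integer root y with |y| ≤ 4.
  x = 0: f_y(0, y) = 3*y**2 + 14*y - 7; no integer root y with |y| ≤ 4.
  x = 1: f_y(1, y) = 3*y**2 + 16*y - 19; vanishes at y ∈ {1}. (1, 1): f_x = -36 ≠ 0.
  x = 2: f_y(2, y) = 3*y**2 + 18*y - 35; no integer root y with |y| ≤ 4.
  x = 3: f_y(3, y) = 3*y**2 + 20*y - 55; no integer root y with |y| ≤ 4.
  x = 4: f_y(4, y) = 3*y**2 + 22*y - 79; no integer root y with |y| ≤ 4.
Only singular point on the grid: (-3, -1).
Classify: substitute x = -3 + u, y = -1 + v and expand: f = -2*u**2*v - u**2 + u*v**2 + v**3 + v**2.
No constant or linear terms (consistent with a singular point). Quadratic part: -u**2 + v**2. Cubic part: -2*u**2*v + u*v**2 + v**3.
The quadratic part v**2 - u**2 = (v − u)(v + u) splits into two distinct linear factors, so there are two distinct tangent lines y − -1 = ±(x − -3) — this is a node (ordinary double point).
Classification: node.


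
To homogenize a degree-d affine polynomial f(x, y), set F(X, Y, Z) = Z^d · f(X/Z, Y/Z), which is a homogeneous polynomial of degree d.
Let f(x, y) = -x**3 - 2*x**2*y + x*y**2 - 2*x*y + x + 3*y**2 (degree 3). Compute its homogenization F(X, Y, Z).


F(X, Y, Z) = -X**3 - 2*X**2*Y + X*Y**2 - 2*X*Y*Z + X*Z**2 + 3*Y**2*Z

deg(f) = 3.
Substitute x = X/Z, y = Y/Z into f, then multiply by Z^3.
  monomial -1·x^3·y^0 ↦ -1·X^3·Y^0·Z^0.
  monomial -2·x^2·y^1 ↦ -2·X^2·Y^1·Z^0.
  monomial 1·x^1·y^2 ↦ 1·X^1·Y^2·Z^0.
  monomial -2·x^1·y^1 ↦ -2·X^1·Y^1·Z^1.
  monomial 1·x^1·y^0 ↦ 1·X^1·Y^0·Z^2.
  monomial 3·x^0·y^2 ↦ 3·X^0·Y^2·Z^1.
Collecting: F(X, Y, Z) = -X**3 - 2*X**2*Y + X*Y**2 - 2*X*Y*Z + X*Z**2 + 3*Y**2*Z.


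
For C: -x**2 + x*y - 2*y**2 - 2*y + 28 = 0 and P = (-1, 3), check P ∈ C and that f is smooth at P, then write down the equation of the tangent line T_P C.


Tangent line at P: 5*x - 15*y + 50 = 0.

Step 1: f(-1, 3) = 0, so P lies on C.
Step 2: partial derivatives
  f_x(x, y) = -2*x + y, f_y(x, y) = x - 4*y - 2.
  f_x(P) = 5, f_y(P) = -15 (gradient nonzero, so P is smooth).
Step 3: tangent line at P: 5·(x − -1) + -15·(y − 3) = 0.
Expanding: 5*x - 15*y + 50 = 0.


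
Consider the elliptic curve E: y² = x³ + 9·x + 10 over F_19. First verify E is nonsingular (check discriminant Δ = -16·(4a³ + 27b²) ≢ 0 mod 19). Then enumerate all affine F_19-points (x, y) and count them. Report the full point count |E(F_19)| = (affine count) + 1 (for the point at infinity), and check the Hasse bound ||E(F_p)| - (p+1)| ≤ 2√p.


Affine points = {(1, 1), (1, 18), (2, 6), (2, 13), (3, 8), (3, 11), (5, 3), (5, 16), (7, 6), (7, 13), (8, 9), (8, 10), (10, 6), (10, 13), (13, 5), (13, 14), (14, 7), (14, 12), (15, 9), (15, 10), (18, 0)}; affine count = 21; |E(F_19)| = 22.

Discriminant check: Δ ∝ 4a³ + 27b² = 4·9³ + 27·10² = 4·729 + 27·100 ≡ 11 (mod 19). Nonzero ⇒ E is nonsingular.
For each x ∈ F_19, compute rhs = x³ + 9·x + 10 mod 19, then count y ∈ F_19 with y² ≡ rhs.
  x = 0: rhs = 10, matching y values: none (0 points).
  x = 1: rhs = 1, matching y values: 1, 18 (2 points).
  x = 2: rhs = 17, matching y values: 6, 13 (2 points).
  x = 3: rhs = 7, matching y values: 8, 11 (2 points).
  x = 4: rhs = 15, matching y values: none (0 points).
  x = 5: rhs = 9, matching y values: 3, 16 (2 points).
  x = 6: rhs = 14, matching y values: none (0 points).
  x = 7: rhs = 17, matching y values: 6, 13 (2 points).
  x = 8: rhs = 5, matching y values: 9, 10 (2 points).
  x = 9: rhs = 3, matching y values: none (0 points).
  x = 10: rhs = 17, matching y values: 6, 13 (2 points).
  x = 11: rhs = 15, matching y values: none (0 points).
  x = 12: rhs = 3, matching y values: none (0 points).
  x = 13: rhs = 6, matching y values: 5, 14 (2 points).
  x = 14: rhs = 11, matching y values: 7, 12 (2 points).
  x = 15: rhs = 5, matching y values: 9, 10 (2 points).
  x = 16: rhs = 13, matching y values: none (0 points).
  x = 17: rhs = 3, matching y values: none (0 points).
  x = 18: rhs = 0, matching y values: 0 (1 points).
Total affine count: 21.
Full point count |E(F_19)| = 21 + 1 = 22.
Hasse bound: |22 − (19+1)| = |2| = 2 ≤ 2√19 ≈ 8.7178 ✓.


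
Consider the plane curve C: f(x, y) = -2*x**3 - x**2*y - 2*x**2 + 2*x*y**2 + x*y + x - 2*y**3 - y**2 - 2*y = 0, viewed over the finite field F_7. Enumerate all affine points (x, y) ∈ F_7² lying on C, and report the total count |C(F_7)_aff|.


Affine F_7-points: {(0, 0), (1, 5), (2, 5), (4, 3), (4, 5), (4, 6)}; count = 6.

For each of the 49 pairs (x, y) ∈ F_7², evaluate f(x, y) mod 7. Record the zeros.
  x = 0: [0↦0, 1↦2, 2↦4, 3↦1, 4↦2, 5↦2, 6↦3]  zeros at y ∈ {0}
  x = 1: [0↦4, 1↦1, 2↦2, 3↦2, 4↦3, 5↦0, 6↦2]  zeros at y ∈ {5}
  x = 2: [0↦6, 1↦3, 2↦1, 3↦2, 4↦1, 5↦0, 6↦1]  zeros at y ∈ {5}
  x = 3: [0↦1, 1↦3, 2↦3, 3↦3, 4↦5, 5↦4, 6↦2]  zeros at y ∈ ∅
  x = 4: [0↦5, 1↦3, 2↦3, 3↦0, 4↦3, 5↦0, 6↦0]  zeros at y ∈ {3, 5, 6}
  x = 5: [0↦6, 1↦5, 2↦3, 3↦2, 4↦4, 5↦4, 6↦4]  zeros at y ∈ ∅
  x = 6: [0↦6, 1↦4, 2↦5, 3↦4, 4↦3, 5↦4, 6↦2]  zeros at y ∈ ∅
Collecting zeros: affine points = {(0, 0), (1, 5), (2, 5), (4, 3), (4, 5), (4, 6)}.
Total count |C(F_7)_aff| = 6.


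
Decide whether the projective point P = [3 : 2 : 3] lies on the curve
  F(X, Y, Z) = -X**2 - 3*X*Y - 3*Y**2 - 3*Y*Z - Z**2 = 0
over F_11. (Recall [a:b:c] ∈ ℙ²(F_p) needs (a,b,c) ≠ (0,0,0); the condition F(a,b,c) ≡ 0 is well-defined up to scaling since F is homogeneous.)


F(3,2,3) ≡ 0 (mod 11); P is on the curve.

Evaluate F(3, 2, 3) term-by-term (mod 11).
  -X**2 ↦ -1·9·1·1 = -9
  -3*X*Y ↦ -3·3·2·1 = -18
  -3*Y**2 ↦ -3·1·4·1 = -12
  -3*Y*Z ↦ -3·1·2·3 = -18
  -Z**2 ↦ -1·1·1·9 = -9
Sum: F(3, 2, 3) = (-9) + (-18) + (-12) + (-18) + (-9) = -66.
Reducing mod 11: -66 ≡ 0 (mod 11).
Since F(a, b, c) ≡ 0 (mod 11), P lies on the curve.


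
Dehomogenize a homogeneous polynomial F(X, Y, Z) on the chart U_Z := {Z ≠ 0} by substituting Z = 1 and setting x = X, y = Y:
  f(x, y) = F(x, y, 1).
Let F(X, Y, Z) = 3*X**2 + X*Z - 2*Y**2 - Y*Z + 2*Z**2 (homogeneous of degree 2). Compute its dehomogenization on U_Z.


f(x, y) = 3*x**2 + x - 2*y**2 - y + 2

On U_Z we set Z = 1. Each monomial c·X^i·Y^j·Z^k in F becomes c·x^i·y^j·1^k = c·x^i·y^j.
Substituting Z = 1: F(X, Y, 1) = 3*x**2 + x - 2*y**2 - y + 2.
Note: deg(f) ≤ deg(F) = 2; strict inequality happens when F is divisible by Z (lost terms).


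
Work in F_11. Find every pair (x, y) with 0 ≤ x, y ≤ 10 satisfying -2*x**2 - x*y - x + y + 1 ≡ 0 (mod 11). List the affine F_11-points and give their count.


Affine F_11-points: {(0, 10), (2, 2), (3, 1), (4, 3), (5, 3), (6, 0), (7, 1), (8, 9), (9, 9), (10, 0)}; count = 10.

For each of the 121 pairs (x, y) ∈ F_11², evaluate f(x, y) mod 11. Record the zeros.
  x = 0: [0↦1, 1↦2, 2↦3, 3↦4, 4↦5, 5↦6, 6↦7, 7↦8, 8↦9, 9↦10, 10↦0]  zeros at y ∈ {10}
  x = 1: [0↦9, 1↦9, 2↦9, 3↦9, 4↦9, 5↦9, 6↦9, 7↦9, 8↦9, 9↦9, 10↦9]  zeros at y ∈ ∅
  x = 2: [0↦2, 1↦1, 2↦0, 3↦10, 4↦9, 5↦8, 6↦7, 7↦6, 8↦5, 9↦4, 10↦3]  zeros at y ∈ {2}
  x = 3: [0↦2, 1↦0, 2↦9, 3↦7, 4↦5, 5↦3, 6↦1, 7↦10, 8↦8, 9↦6, 10↦4]  zeros at y ∈ {1}
  x = 4: [0↦9, 1↦6, 2↦3, 3↦0, 4↦8, 5↦5, 6↦2, 7↦10, 8↦7, 9↦4, 10↦1]  zeros at y ∈ {3}
  x = 5: [0↦1, 1↦8, 2↦4, 3↦0, 4↦7, 5↦3, 6↦10, 7↦6, 8↦2, 9↦9, 10↦5]  zeros at y ∈ {3}
  x = 6: [0↦0, 1↦6, 2↦1, 3↦7, 4↦2, 5↦8, 6↦3, 7↦9, 8↦4, 9↦10, 10↦5]  zeros at y ∈ {0}
  x = 7: [0↦6, 1↦0, 2↦5, 3↦10, 4↦4, 5↦9, 6↦3, 7↦8, 8↦2, 9↦7, 10↦1]  zeros at y ∈ {1}
  x = 8: [0↦8, 1↦1, 2↦5, 3↦9, 4↦2, 5↦6, 6↦10, 7↦3, 8↦7, 9↦0, 10↦4]  zeros at y ∈ {9}
  x = 9: [0↦6, 1↦9, 2↦1, 3↦4, 4↦7, 5↦10, 6↦2, 7↦5, 8↦8, 9↦0, 10↦3]  zeros at y ∈ {9}
  x = 10: [0↦0, 1↦2, 2↦4, 3↦6, 4↦8, 5↦10, 6↦1, 7↦3, 8↦5, 9↦7, 10↦9]  zeros at y ∈ {0}
Collecting zeros: affine points = {(0, 10), (2, 2), (3, 1), (4, 3), (5, 3), (6, 0), (7, 1), (8, 9), (9, 9), (10, 0)}.
Total count |C(F_11)_aff| = 10.


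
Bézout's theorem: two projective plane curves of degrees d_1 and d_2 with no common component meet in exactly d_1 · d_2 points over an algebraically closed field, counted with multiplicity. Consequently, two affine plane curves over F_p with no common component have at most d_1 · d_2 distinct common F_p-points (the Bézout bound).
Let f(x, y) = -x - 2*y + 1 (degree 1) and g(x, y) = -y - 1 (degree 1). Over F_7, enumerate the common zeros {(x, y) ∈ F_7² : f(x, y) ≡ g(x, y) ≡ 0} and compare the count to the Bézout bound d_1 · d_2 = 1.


Common zeros: {(3, 6)}; count = 1; Bézout bound = 1.

deg(f) = 1, deg(g) = 1, so Bézout bound = 1.
Scan x ∈ F_7. For each x, list the y ∈ F_7 with f(x, y) ≡ 0 and those with g(x, y) ≡ 0 (mod 7); the common zeros in that column are the intersection.
  x = 0: f ≡ 0 at y ∈ {4}; g ≡ 0 at y ∈ {6}; common: ∅.
  x = 1: f ≡ 0 at y ∈ {0}; g ≡ 0 at y ∈ {6}; common: ∅.
  x = 2: f ≡ 0 at y ∈ {3}; g ≡ 0 at y ∈ {6}; common: ∅.
  x = 3: f ≡ 0 at y ∈ {6}; g ≡ 0 at y ∈ {6}; common: {6}.
  x = 4: f ≡ 0 at y ∈ {2}; g ≡ 0 at y ∈ {6}; common: ∅.
  x = 5: f ≡ 0 at y ∈ {5}; g ≡ 0 at y ∈ {6}; common: ∅.
  x = 6: f ≡ 0 at y ∈ {1}; g ≡ 0 at y ∈ {6}; common: ∅.
Collecting: common zeros = {(3, 6)}, so the count is 1.
Comparison with the Bézout bound: 1 ≤ 1 = deg(f)·deg(g), as expected for curves with no common component (the bound is attained).


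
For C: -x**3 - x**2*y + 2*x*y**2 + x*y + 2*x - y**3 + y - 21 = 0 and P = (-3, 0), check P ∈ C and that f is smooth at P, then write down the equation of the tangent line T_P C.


Tangent line at P: -25*x - 11*y - 75 = 0.

Step 1: f(-3, 0) = 0, so P lies on C.
Step 2: partial derivatives
  f_x(x, y) = -3*x**2 - 2*x*y + 2*y**2 + y + 2, f_y(x, y) = -x**2 + 4*x*y + x - 3*y**2 + 1.
  f_x(P) = -25, f_y(P) = -11 (gradient nonzero, so P is smooth).
Step 3: tangent line at P: -25·(x − -3) + -11·(y − 0) = 0.
Expanding: -25*x - 11*y - 75 = 0.


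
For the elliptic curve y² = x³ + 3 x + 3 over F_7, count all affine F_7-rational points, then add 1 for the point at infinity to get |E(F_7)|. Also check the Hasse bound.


Affine points = {(1, 0), (3, 2), (3, 5), (4, 3), (4, 4)}; affine count = 5; |E(F_7)| = 6.

Discriminant check: Δ ∝ 4a³ + 27b² = 4·3³ + 27·3² = 4·27 + 27·9 ≡ 1 (mod 7). Nonzero ⇒ E is nonsingular.
For each x ∈ F_7, compute rhs = x³ + 3·x + 3 mod 7, then count y ∈ F_7 with y² ≡ rhs.
  x = 0: rhs = 3, matching y values: none (0 points).
  x = 1: rhs = 0, matching y values: 0 (1 points).
  x = 2: rhs = 3, matching y values: none (0 points).
  x = 3: rhs = 4, matching y values: 2, 5 (2 points).
  x = 4: rhs = 2, matching y values: 3, 4 (2 points).
  x = 5: rhs = 3, matching y values: none (0 points).
  x = 6: rhs = 6, matching y values: none (0 points).
Total affine count: 5.
Full point count |E(F_7)| = 5 + 1 = 6.
Hasse bound: |6 − (7+1)| = |-2| = 2 ≤ 2√7 ≈ 5.2915 ✓.


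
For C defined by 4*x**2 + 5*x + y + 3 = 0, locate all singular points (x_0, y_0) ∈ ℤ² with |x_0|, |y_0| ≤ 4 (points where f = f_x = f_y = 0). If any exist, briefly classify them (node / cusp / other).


No singular points in the scanned grid; C is smooth there.

Compute partial derivatives:
  f_x = 8*x + 5.
  f_y = 1.
f_y = 1 is a nonzero constant, so f_y never vanishes: no point (x, y) can satisfy f = f_x = f_y = 0. In particular no (x, y) ∈ {−4, ..., 4}² is singular; the curve is smooth.


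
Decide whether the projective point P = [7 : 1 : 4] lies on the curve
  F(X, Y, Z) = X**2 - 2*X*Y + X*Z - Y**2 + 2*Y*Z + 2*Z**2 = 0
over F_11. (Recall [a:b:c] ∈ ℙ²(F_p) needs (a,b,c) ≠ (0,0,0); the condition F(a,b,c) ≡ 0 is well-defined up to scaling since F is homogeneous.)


F(7,1,4) ≡ 3 (mod 11); P is NOT on the curve.

Evaluate F(7, 1, 4) term-by-term (mod 11).
  X**2 ↦ 1·49·1·1 = 49
  -2*X*Y ↦ -2·7·1·1 = -14
  X*Z ↦ 1·7·1·4 = 28
  -Y**2 ↦ -1·1·1·1 = -1
  2*Y*Z ↦ 2·1·1·4 = 8
  2*Z**2 ↦ 2·1·1·16 = 32
Sum: F(7, 1, 4) = (49) + (-14) + (28) + (-1) + (8) + (32) = 102.
Reducing mod 11: 102 ≡ 3 (mod 11).
Since F(a, b, c) ≡ 3 ≠ 0 (mod 11), P does NOT lie on the curve.


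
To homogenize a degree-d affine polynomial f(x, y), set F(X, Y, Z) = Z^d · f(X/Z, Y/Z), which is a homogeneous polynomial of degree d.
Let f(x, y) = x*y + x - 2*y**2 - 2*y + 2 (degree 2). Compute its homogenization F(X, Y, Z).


F(X, Y, Z) = X*Y + X*Z - 2*Y**2 - 2*Y*Z + 2*Z**2

deg(f) = 2.
Substitute x = X/Z, y = Y/Z into f, then multiply by Z^2.
  monomial 1·x^1·y^1 ↦ 1·X^1·Y^1·Z^0.
  monomial 1·x^1·y^0 ↦ 1·X^1·Y^0·Z^1.
  monomial -2·x^0·y^2 ↦ -2·X^0·Y^2·Z^0.
  monomial -2·x^0·y^1 ↦ -2·X^0·Y^1·Z^1.
  monomial 2·x^0·y^0 ↦ 2·X^0·Y^0·Z^2.
Collecting: F(X, Y, Z) = X*Y + X*Z - 2*Y**2 - 2*Y*Z + 2*Z**2.


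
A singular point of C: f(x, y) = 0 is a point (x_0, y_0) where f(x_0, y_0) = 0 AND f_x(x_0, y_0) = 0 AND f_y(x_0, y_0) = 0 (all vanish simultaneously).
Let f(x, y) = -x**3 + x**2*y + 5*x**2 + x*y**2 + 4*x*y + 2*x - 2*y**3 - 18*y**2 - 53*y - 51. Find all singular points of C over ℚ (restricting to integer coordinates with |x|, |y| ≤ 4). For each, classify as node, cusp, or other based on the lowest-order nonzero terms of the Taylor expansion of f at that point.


Singular points: {(1, -3)}; classification: node.

Compute partial derivatives:
  f_x = -3*x**2 + 2*x*y + 10*x + y**2 + 4*y + 2.
  f_y = x**2 + 2*x*y + 4*x - 6*y**2 - 36*y - 53.
Scan x_0 ∈ {−4, ..., 4}. For each x_0, f_y(x_0, y) is a polynomial in y; find its integer roots y ∈ {−4, ..., 4}, then test f_x and f at those candidates.
  x = -4: f_y(-4, y) = -6*y**2 - 44*y - 53; no integer root y with |y| ≤ 4.
  x = -3: f_y(-3, y) = -6*y**2 - 42*y - 56; no integer root y with |y| ≤ 4.
  x = -2: f_y(-2, y) = -6*y**2 - 40*y - 57; no integer root y with |y| ≤ 4.
  x = -1: f_y(-1, y) = -6*y**2 - 38*y - 56; vanishes at y ∈ {-4}. (-1, -4): f_x = -3 ≠ 0.
  x = 0: f_y(0, y) = -6*y**2 - 36*y - 53; no integer root y with |y| ≤ 4.
  x = 1: f_y(1, y) = -6*y**2 - 34*y - 48; vanishes at y ∈ {-3}. (1, -3): f_x = 0, f = 0 — SINGULAR.
  x = 2: f_y(2, y) = -6*y**2 - 32*y - 41; no integer root y with |y| ≤ 4.
  x = 3: f_y(3, y) = -6*y**2 - 30*y - 32; no integer root y with |y| ≤ 4.
  x = 4: f_y(4, y) = -6*y**2 - 28*y - 21; no integer root y with |y| ≤ 4.
Only singular point on the grid: (1, -3).
Classify: substitute x = 1 + u, y = -3 + v and expand: f = -u**3 + u**2*v - u**2 + u*v**2 - 2*v**3 + v**2.
No constant or linear terms (consistent with a singular point). Quadratic part: -u**2 + v**2. Cubic part: -u**3 + u**2*v + u*v**2 - 2*v**3.
The quadratic part v**2 - u**2 = (v − u)(v + u) splits into two distinct linear factors, so there are two distinct tangent lines y − -3 = ±(x − 1) — this is a node (ordinary double point).
Classification: node.


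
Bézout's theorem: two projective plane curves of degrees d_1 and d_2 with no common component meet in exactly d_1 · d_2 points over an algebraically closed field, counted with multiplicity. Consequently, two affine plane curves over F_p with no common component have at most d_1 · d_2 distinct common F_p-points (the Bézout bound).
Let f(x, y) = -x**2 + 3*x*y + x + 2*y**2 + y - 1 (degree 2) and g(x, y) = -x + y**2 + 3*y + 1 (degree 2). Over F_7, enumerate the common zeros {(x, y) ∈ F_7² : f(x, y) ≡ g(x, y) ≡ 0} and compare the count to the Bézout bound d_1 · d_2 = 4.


Common zeros: {(4, 2)}; count = 1; Bézout bound = 4.

deg(f) = 2, deg(g) = 2, so Bézout bound = 4.
Scan x ∈ F_7. For each x, list the y ∈ F_7 with f(x, y) ≡ 0 and those with g(x, y) ≡ 0 (mod 7); the common zeros in that column are the intersection.
  x = 0: f ≡ 0 at y ∈ {4, 6}; g ≡ 0 at y ∈ ∅; common: ∅.
  x = 1: f ≡ 0 at y ∈ ∅; g ≡ 0 at y ∈ {0, 4}; common: ∅.
  x = 2: f ≡ 0 at y ∈ ∅; g ≡ 0 at y ∈ ∅; common: ∅.
  x = 3: f ≡ 0 at y ∈ {0, 2}; g ≡ 0 at y ∈ ∅; common: ∅.
  x = 4: f ≡ 0 at y ∈ {2}; g ≡ 0 at y ∈ {2}; common: {2}.
  x = 5: f ≡ 0 at y ∈ {0, 6}; g ≡ 0 at y ∈ {1, 3}; common: ∅.
  x = 6: f ≡ 0 at y ∈ {4}; g ≡ 0 at y ∈ {5, 6}; common: ∅.
Collecting: common zeros = {(4, 2)}, so the count is 1.
Comparison with the Bézout bound: 1 ≤ 4 = deg(f)·deg(g), as expected for curves with no common component (the affine F_7-count falls short of the bound because intersections may lie at infinity, over extension fields, or carry multiplicity).


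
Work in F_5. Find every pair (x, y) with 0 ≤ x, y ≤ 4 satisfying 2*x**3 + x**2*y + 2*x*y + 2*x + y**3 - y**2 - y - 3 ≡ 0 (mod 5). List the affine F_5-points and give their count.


Affine F_5-points: {(1, 3), (2, 2), (4, 3)}; count = 3.

For each of the 25 pairs (x, y) ∈ F_5², evaluate f(x, y) mod 5. Record the zeros.
  x = 0: [0↦2, 1↦1, 2↦4, 3↦2, 4↦1]  zeros at y ∈ ∅
  x = 1: [0↦1, 1↦3, 2↦4, 3↦0, 4↦2]  zeros at y ∈ {3}
  x = 2: [0↦2, 1↦4, 2↦0, 3↦1, 4↦3]  zeros at y ∈ {2}
  x = 3: [0↦2, 1↦1, 2↦4, 3↦2, 4↦1]  zeros at y ∈ ∅
  x = 4: [0↦3, 1↦1, 2↦3, 3↦0, 4↦3]  zeros at y ∈ {3}
Collecting zeros: affine points = {(1, 3), (2, 2), (4, 3)}.
Total count |C(F_5)_aff| = 3.


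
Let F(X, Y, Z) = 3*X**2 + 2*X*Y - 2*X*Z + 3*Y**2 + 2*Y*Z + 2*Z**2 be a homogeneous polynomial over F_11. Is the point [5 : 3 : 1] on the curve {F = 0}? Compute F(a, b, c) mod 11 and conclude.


F(5,3,1) ≡ 9 (mod 11); P is NOT on the curve.

Evaluate F(5, 3, 1) term-by-term (mod 11).
  3*X**2 ↦ 3·25·1·1 = 75
  2*X*Y ↦ 2·5·3·1 = 30
  -2*X*Z ↦ -2·5·1·1 = -10
  3*Y**2 ↦ 3·1·9·1 = 27
  2*Y*Z ↦ 2·1·3·1 = 6
  2*Z**2 ↦ 2·1·1·1 = 2
Sum: F(5, 3, 1) = (75) + (30) + (-10) + (27) + (6) + (2) = 130.
Reducing mod 11: 130 ≡ 9 (mod 11).
Since F(a, b, c) ≡ 9 ≠ 0 (mod 11), P does NOT lie on the curve.


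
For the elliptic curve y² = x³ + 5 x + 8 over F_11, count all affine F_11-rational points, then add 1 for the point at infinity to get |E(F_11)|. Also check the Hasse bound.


Affine points = {(1, 5), (1, 6), (2, 2), (2, 9), (4, 2), (4, 9), (5, 2), (5, 9), (6, 1), (6, 10), (7, 1), (7, 10), (9, 1), (9, 10)}; affine count = 14; |E(F_11)| = 15.

Discriminant check: Δ ∝ 4a³ + 27b² = 4·5³ + 27·8² = 4·125 + 27·64 ≡ 6 (mod 11). Nonzero ⇒ E is nonsingular.
For each x ∈ F_11, compute rhs = x³ + 5·x + 8 mod 11, then count y ∈ F_11 with y² ≡ rhs.
  x = 0: rhs = 8, matching y values: none (0 points).
  x = 1: rhs = 3, matching y values: 5, 6 (2 points).
  x = 2: rhs = 4, matching y values: 2, 9 (2 points).
  x = 3: rhs = 6, matching y values: none (0 points).
  x = 4: rhs = 4, matching y values: 2, 9 (2 points).
  x = 5: rhs = 4, matching y values: 2, 9 (2 points).
  x = 6: rhs = 1, matching y values: 1, 10 (2 points).
  x = 7: rhs = 1, matching y values: 1, 10 (2 points).
  x = 8: rhs = 10, matching y values: none (0 points).
  x = 9: rhs = 1, matching y values: 1, 10 (2 points).
  x = 10: rhs = 2, matching y values: none (0 points).
Total affine count: 14.
Full point count |E(F_11)| = 14 + 1 = 15.
Hasse bound: |15 − (11+1)| = |3| = 3 ≤ 2√11 ≈ 6.6332 ✓.


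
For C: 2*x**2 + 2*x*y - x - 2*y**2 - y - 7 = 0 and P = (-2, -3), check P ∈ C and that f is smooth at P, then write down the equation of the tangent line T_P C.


Tangent line at P: -15*x + 7*y - 9 = 0.

Step 1: f(-2, -3) = 0, so P lies on C.
Step 2: partial derivatives
  f_x(x, y) = 4*x + 2*y - 1, f_y(x, y) = 2*x - 4*y - 1.
  f_x(P) = -15, f_y(P) = 7 (gradient nonzero, so P is smooth).
Step 3: tangent line at P: -15·(x − -2) + 7·(y − -3) = 0.
Expanding: -15*x + 7*y - 9 = 0.


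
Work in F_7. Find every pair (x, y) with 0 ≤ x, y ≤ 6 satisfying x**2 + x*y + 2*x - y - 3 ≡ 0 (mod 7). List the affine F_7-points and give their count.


Affine F_7-points: {(0, 4), (1, 0), (1, 1), (1, 2), (1, 3), (1, 4), (1, 5), (1, 6), (2, 2), (3, 1), (4, 0), (5, 6), (6, 5)}; count = 13.

For each of the 49 pairs (x, y) ∈ F_7², evaluate f(x, y) mod 7. Record the zeros.
  x = 0: [0↦4, 1↦3, 2↦2, 3↦1, 4↦0, 5↦6, 6↦5]  zeros at y ∈ {4}
  x = 1: [0↦0, 1↦0, 2↦0, 3↦0, 4↦0, 5↦0, 6↦0]  zeros at y ∈ {0, 1, 2, 3, 4, 5, 6}
  x = 2: [0↦5, 1↦6, 2↦0, 3↦1, 4↦2, 5↦3, 6↦4]  zeros at y ∈ {2}
  x = 3: [0↦5, 1↦0, 2↦2, 3↦4, 4↦6, 5↦1, 6↦3]  zeros at y ∈ {1}
  x = 4: [0↦0, 1↦3, 2↦6, 3↦2, 4↦5, 5↦1, 6↦4]  zeros at y ∈ {0}
  x = 5: [0↦4, 1↦1, 2↦5, 3↦2, 4↦6, 5↦3, 6↦0]  zeros at y ∈ {6}
  x = 6: [0↦3, 1↦1, 2↦6, 3↦4, 4↦2, 5↦0, 6↦5]  zeros at y ∈ {5}
Collecting zeros: affine points = {(0, 4), (1, 0), (1, 1), (1, 2), (1, 3), (1, 4), (1, 5), (1, 6), (2, 2), (3, 1), (4, 0), (5, 6), (6, 5)}.
Total count |C(F_7)_aff| = 13.


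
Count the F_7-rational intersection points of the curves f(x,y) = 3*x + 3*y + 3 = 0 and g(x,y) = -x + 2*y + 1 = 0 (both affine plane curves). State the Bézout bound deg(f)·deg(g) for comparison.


Common zeros: {(2, 4)}; count = 1; Bézout bound = 1.

deg(f) = 1, deg(g) = 1, so Bézout bound = 1.
Scan x ∈ F_7. For each x, list the y ∈ F_7 with f(x, y) ≡ 0 and those with g(x, y) ≡ 0 (mod 7); the common zeros in that column are the intersection.
  x = 0: f ≡ 0 at y ∈ {6}; g ≡ 0 at y ∈ {3}; common: ∅.
  x = 1: f ≡ 0 at y ∈ {5}; g ≡ 0 at y ∈ {0}; common: ∅.
  x = 2: f ≡ 0 at y ∈ {4}; g ≡ 0 at y ∈ {4}; common: {4}.
  x = 3: f ≡ 0 at y ∈ {3}; g ≡ 0 at y ∈ {1}; common: ∅.
  x = 4: f ≡ 0 at y ∈ {2}; g ≡ 0 at y ∈ {5}; common: ∅.
  x = 5: f ≡ 0 at y ∈ {1}; g ≡ 0 at y ∈ {2}; common: ∅.
  x = 6: f ≡ 0 at y ∈ {0}; g ≡ 0 at y ∈ {6}; common: ∅.
Collecting: common zeros = {(2, 4)}, so the count is 1.
Comparison with the Bézout bound: 1 ≤ 1 = deg(f)·deg(g), as expected for curves with no common component (the bound is attained).


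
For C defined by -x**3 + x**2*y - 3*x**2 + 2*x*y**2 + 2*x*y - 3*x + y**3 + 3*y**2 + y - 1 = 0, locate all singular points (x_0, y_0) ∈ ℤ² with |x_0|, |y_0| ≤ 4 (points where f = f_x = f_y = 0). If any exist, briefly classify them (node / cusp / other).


Singular points: {(-1, 0)}; classification: cusp.

Compute partial derivatives:
  f_x = -3*x**2 + 2*x*y - 6*x + 2*y**2 + 2*y - 3.
  f_y = x**2 + 4*x*y + 2*x + 3*y**2 + 6*y + 1.
Scan x_0 ∈ {−4, ..., 4}. For each x_0, f_y(x_0, y) is a polynomial in y; find its integer roots y ∈ {−4, ..., 4}, then test f_x and f at those candidates.
  x = -4: f_y(-4, y) = 3*y**2 - 10*y + 9; no integer root y with |y| ≤ 4.
  x = -3: f_y(-3, y) = 3*y**2 - 6*y + 4; no integer root y with |y| ≤ 4.
  x = -2: f_y(-2, y) = 3*y**2 - 2*y + 1; no integer root y with |y| ≤ 4.
  x = -1: f_y(-1, y) = 3*y**2 + 2*y; vanishes at y ∈ {0}. (-1, 0): f_x = 0, f = 0 — SINGULAR.
  x = 0: f_y(0, y) = 3*y**2 + 6*y + 1; no integer root y with |y| ≤ 4.
  x = 1: f_y(1, y) = 3*y**2 + 10*y + 4; no integer root y with |y| ≤ 4.
  x = 2: f_y(2, y) = 3*y**2 + 14*y + 9; no integer root y with |y| ≤ 4.
  x = 3: f_y(3, y) = 3*y**2 + 18*y + 16; no integer root y with |y| ≤ 4.
  x = 4: f_y(4, y) = 3*y**2 + 22*y + 25; no integer root y with |y| ≤ 4.
Only singular point on the grid: (-1, 0).
Classify: substitute x = -1 + u, y = 0 + v and expand: f = -u**3 + u**2*v + 2*u*v**2 + v**3 + v**2.
No constant or linear terms (consistent with a singular point). Quadratic part: v**2. Cubic part: -u**3 + u**2*v + 2*u*v**2 + v**3.
The quadratic part v**2 is a perfect square, so there is a single (double) tangent line v = 0, i.e. y = 0. Restricting the cubic part to that line (v = 0) leaves -u**3 ≠ 0, so f is not divisible by v and the branch is v² ≈ u**3 to lowest order — this is a cusp.
Classification: cusp.


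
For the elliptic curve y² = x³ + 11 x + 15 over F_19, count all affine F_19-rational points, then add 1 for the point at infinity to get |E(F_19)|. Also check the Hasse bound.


Affine points = {(2, 8), (2, 11), (4, 3), (4, 16), (5, 9), (5, 10), (7, 6), (7, 13), (8, 8), (8, 11), (9, 8), (9, 11), (10, 2), (10, 17), (11, 2), (11, 17), (14, 5), (14, 14), (17, 2), (17, 17)}; affine count = 20; |E(F_19)| = 21.

Discriminant check: Δ ∝ 4a³ + 27b² = 4·11³ + 27·15² = 4·1331 + 27·225 ≡ 18 (mod 19). Nonzero ⇒ E is nonsingular.
For each x ∈ F_19, compute rhs = x³ + 11·x + 15 mod 19, then count y ∈ F_19 with y² ≡ rhs.
  x = 0: rhs = 15, matching y values: none (0 points).
  x = 1: rhs = 8, matching y values: none (0 points).
  x = 2: rhs = 7, matching y values: 8, 11 (2 points).
  x = 3: rhs = 18, matching y values: none (0 points).
  x = 4: rhs = 9, matching y values: 3, 16 (2 points).
  x = 5: rhs = 5, matching y values: 9, 10 (2 points).
  x = 6: rhs = 12, matching y values: none (0 points).
  x = 7: rhs = 17, matching y values: 6, 13 (2 points).
  x = 8: rhs = 7, matching y values: 8, 11 (2 points).
  x = 9: rhs = 7, matching y values: 8, 11 (2 points).
  x = 10: rhs = 4, matching y values: 2, 17 (2 points).
  x = 11: rhs = 4, matching y values: 2, 17 (2 points).
  x = 12: rhs = 13, matching y values: none (0 points).
  x = 13: rhs = 18, matching y values: none (0 points).
  x = 14: rhs = 6, matching y values: 5, 14 (2 points).
  x = 15: rhs = 2, matching y values: none (0 points).
  x = 16: rhs = 12, matching y values: none (0 points).
  x = 17: rhs = 4, matching y values: 2, 17 (2 points).
  x = 18: rhs = 3, matching y values: none (0 points).
Total affine count: 20.
Full point count |E(F_19)| = 20 + 1 = 21.
Hasse bound: |21 − (19+1)| = |1| = 1 ≤ 2√19 ≈ 8.7178 ✓.


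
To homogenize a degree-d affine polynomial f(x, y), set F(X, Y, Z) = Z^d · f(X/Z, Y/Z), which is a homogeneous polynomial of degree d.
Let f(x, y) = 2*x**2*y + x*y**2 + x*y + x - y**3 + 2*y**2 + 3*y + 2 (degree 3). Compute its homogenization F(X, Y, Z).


F(X, Y, Z) = 2*X**2*Y + X*Y**2 + X*Y*Z + X*Z**2 - Y**3 + 2*Y**2*Z + 3*Y*Z**2 + 2*Z**3

deg(f) = 3.
Substitute x = X/Z, y = Y/Z into f, then multiply by Z^3.
  monomial 2·x^2·y^1 ↦ 2·X^2·Y^1·Z^0.
  monomial 1·x^1·y^2 ↦ 1·X^1·Y^2·Z^0.
  monomial 1·x^1·y^1 ↦ 1·X^1·Y^1·Z^1.
  monomial 1·x^1·y^0 ↦ 1·X^1·Y^0·Z^2.
  monomial -1·x^0·y^3 ↦ -1·X^0·Y^3·Z^0.
  monomial 2·x^0·y^2 ↦ 2·X^0·Y^2·Z^1.
  monomial 3·x^0·y^1 ↦ 3·X^0·Y^1·Z^2.
  monomial 2·x^0·y^0 ↦ 2·X^0·Y^0·Z^3.
Collecting: F(X, Y, Z) = 2*X**2*Y + X*Y**2 + X*Y*Z + X*Z**2 - Y**3 + 2*Y**2*Z + 3*Y*Z**2 + 2*Z**3.


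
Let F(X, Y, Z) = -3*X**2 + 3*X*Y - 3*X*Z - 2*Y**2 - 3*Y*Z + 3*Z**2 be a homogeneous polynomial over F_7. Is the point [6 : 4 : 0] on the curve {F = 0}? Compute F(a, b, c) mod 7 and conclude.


F(6,4,0) ≡ 2 (mod 7); P is NOT on the curve.

Evaluate F(6, 4, 0) term-by-term (mod 7).
  -3*X**2 ↦ -3·36·1·1 = -108
  3*X*Y ↦ 3·6·4·1 = 72
  -3*X*Z ↦ -3·6·1·0 = 0
  -2*Y**2 ↦ -2·1·16·1 = -32
  -3*Y*Z ↦ -3·1·4·0 = 0
  3*Z**2 ↦ 3·1·1·0 = 0
Sum: F(6, 4, 0) = (-108) + (72) + (0) + (-32) + (0) + (0) = -68.
Reducing mod 7: -68 ≡ 2 (mod 7).
Since F(a, b, c) ≡ 2 ≠ 0 (mod 7), P does NOT lie on the curve.


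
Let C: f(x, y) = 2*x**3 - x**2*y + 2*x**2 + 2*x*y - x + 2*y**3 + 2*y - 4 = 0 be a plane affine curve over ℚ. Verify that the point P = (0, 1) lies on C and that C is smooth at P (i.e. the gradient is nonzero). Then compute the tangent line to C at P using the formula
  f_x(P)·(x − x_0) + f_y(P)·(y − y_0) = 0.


Tangent line at P: x + 8*y - 8 = 0.

Step 1: f(0, 1) = 0, so P lies on C.
Step 2: partial derivatives
  f_x(x, y) = 6*x**2 - 2*x*y + 4*x + 2*y - 1, f_y(x, y) = -x**2 + 2*x + 6*y**2 + 2.
  f_x(P) = 1, f_y(P) = 8 (gradient nonzero, so P is smooth).
Step 3: tangent line at P: 1·(x − 0) + 8·(y − 1) = 0.
Expanding: x + 8*y - 8 = 0.


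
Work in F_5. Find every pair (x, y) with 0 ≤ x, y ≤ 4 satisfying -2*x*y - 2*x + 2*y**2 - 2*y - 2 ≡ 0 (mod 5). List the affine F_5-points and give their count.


Affine F_5-points: {(0, 3), (2, 1), (2, 2), (4, 0)}; count = 4.

For each of the 25 pairs (x, y) ∈ F_5², evaluate f(x, y) mod 5. Record the zeros.
  x = 0: [0↦3, 1↦3, 2↦2, 3↦0, 4↦2]  zeros at y ∈ {3}
  x = 1: [0↦1, 1↦4, 2↦1, 3↦2, 4↦2]  zeros at y ∈ ∅
  x = 2: [0↦4, 1↦0, 2↦0, 3↦4, 4↦2]  zeros at y ∈ {1, 2}
  x = 3: [0↦2, 1↦1, 2↦4, 3↦1, 4↦2]  zeros at y ∈ ∅
  x = 4: [0↦0, 1↦2, 2↦3, 3↦3, 4↦2]  zeros at y ∈ {0}
Collecting zeros: affine points = {(0, 3), (2, 1), (2, 2), (4, 0)}.
Total count |C(F_5)_aff| = 4.


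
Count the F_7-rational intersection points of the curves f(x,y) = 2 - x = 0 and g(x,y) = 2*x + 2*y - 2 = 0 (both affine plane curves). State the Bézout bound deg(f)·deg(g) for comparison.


Common zeros: {(2, 6)}; count = 1; Bézout bound = 1.

deg(f) = 1, deg(g) = 1, so Bézout bound = 1.
Scan x ∈ F_7. For each x, list the y ∈ F_7 with f(x, y) ≡ 0 and those with g(x, y) ≡ 0 (mod 7); the common zeros in that column are the intersection.
  x = 0: f ≡ 0 at y ∈ ∅; g ≡ 0 at y ∈ {1}; common: ∅.
  x = 1: f ≡ 0 at y ∈ ∅; g ≡ 0 at y ∈ {0}; common: ∅.
  x = 2: f ≡ 0 at y ∈ {0, 1, 2, 3, 4, 5, 6}; g ≡ 0 at y ∈ {6}; common: {6}.
  x = 3: f ≡ 0 at y ∈ ∅; g ≡ 0 at y ∈ {5}; common: ∅.
  x = 4: f ≡ 0 at y ∈ ∅; g ≡ 0 at y ∈ {4}; common: ∅.
  x = 5: f ≡ 0 at y ∈ ∅; g ≡ 0 at y ∈ {3}; common: ∅.
  x = 6: f ≡ 0 at y ∈ ∅; g ≡ 0 at y ∈ {2}; common: ∅.
Collecting: common zeros = {(2, 6)}, so the count is 1.
Comparison with the Bézout bound: 1 ≤ 1 = deg(f)·deg(g), as expected for curves with no common component (the bound is attained).


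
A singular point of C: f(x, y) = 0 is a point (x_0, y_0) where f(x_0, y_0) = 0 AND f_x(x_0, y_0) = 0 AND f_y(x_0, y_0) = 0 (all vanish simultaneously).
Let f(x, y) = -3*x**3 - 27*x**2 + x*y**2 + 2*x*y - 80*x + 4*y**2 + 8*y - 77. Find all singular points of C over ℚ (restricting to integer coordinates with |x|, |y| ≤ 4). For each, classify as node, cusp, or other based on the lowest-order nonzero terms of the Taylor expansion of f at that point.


Singular points: {(-3, -1)}; classification: cusp.

Compute partial derivatives:
  f_x = -9*x**2 - 54*x + y**2 + 2*y - 80.
  f_y = 2*x*y + 2*x + 8*y + 8.
Scan x_0 ∈ {−4, ..., 4}. For each x_0, f_y(x_0, y) is a polynomial in y; find its integer roots y ∈ {−4, ..., 4}, then test f_x and f at those candidates.
  x = -4: f_y(-4, y) = 0; vanishes at y ∈ {-4, -3, -2, -1, 0, 1, 2, 3, 4}. (-4, -4): f_x = 0 but f = 3 ≠ 0; (-4, -3): f_x = -5 ≠ 0; (-4, -2): f_x = -8 ≠ 0; (-4, -1): f_x = -9 ≠ 0; (-4, 0): f_x = -8 ≠ 0; (-4, 1): f_x = -5 ≠ 0; (-4, 2): f_x = 0 but f = 3 ≠ 0; (-4, 3): f_x = 7 ≠ 0; (-4, 4): f_x = 16 ≠ 0.
  x = -3: f_y(-3, y) = 2*y + 2; vanishes at y ∈ {-1}. (-3, -1): f_x = 0, f = 0 — SINGULAR.
  x = -2: f_y(-2, y) = 4*y + 4; vanishes at y ∈ {-1}. (-2, -1): f_x = -9 ≠ 0.
  x = -1: f_y(-1, y) = 6*y + 6; vanishes at y ∈ {-1}. (-1, -1): f_x = -36 ≠ 0.
  x = 0: f_y(0, y) = 8*y + 8; vanishes at y ∈ {-1}. (0, -1): f_x = -81 ≠ 0.
  x = 1: f_y(1, y) = 10*y + 10; vanishes at y ∈ {-1}. (1, -1): f_x = -144 ≠ 0.
  x = 2: f_y(2, y) = 12*y + 12; vanishes at y ∈ {-1}. (2, -1): f_x = -225 ≠ 0.
  x = 3: f_y(3, y) = 14*y + 14; vanishes at y ∈ {-1}. (3, -1): f_x = -324 ≠ 0.
  x = 4: f_y(4, y) = 16*y + 16; vanishes at y ∈ {-1}. (4, -1): f_x = -441 ≠ 0.
Only singular point on the grid: (-3, -1).
Classify: substitute x = -3 + u, y = -1 + v and expand: f = -3*u**3 + u*v**2 + v**2.
No constant or linear terms (consistent with a singular point). Quadratic part: v**2. Cubic part: -3*u**3 + u*v**2.
The quadratic part v**2 is a perfect square, so there is a single (double) tangent line v = 0, i.e. y = -1. Restricting the cubic part to that line (v = 0) leaves -3*u**3 ≠ 0, so f is not divisible by v and the branch is v² ≈ 3*u**3 to lowest order — this is a cusp.
Classification: cusp.


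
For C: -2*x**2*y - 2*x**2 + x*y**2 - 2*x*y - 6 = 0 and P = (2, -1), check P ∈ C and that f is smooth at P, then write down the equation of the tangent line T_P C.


Tangent line at P: 3*x - 16*y - 22 = 0.

Step 1: f(2, -1) = 0, so P lies on C.
Step 2: partial derivatives
  f_x(x, y) = -4*x*y - 4*x + y**2 - 2*y, f_y(x, y) = -2*x**2 + 2*x*y - 2*x.
  f_x(P) = 3, f_y(P) = -16 (gradient nonzero, so P is smooth).
Step 3: tangent line at P: 3·(x − 2) + -16·(y − -1) = 0.
Expanding: 3*x - 16*y - 22 = 0.


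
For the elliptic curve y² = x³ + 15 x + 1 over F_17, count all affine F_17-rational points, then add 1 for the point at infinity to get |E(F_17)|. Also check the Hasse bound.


Affine points = {(0, 1), (0, 16), (1, 0), (6, 1), (6, 16), (8, 2), (8, 15), (9, 7), (9, 10), (11, 1), (11, 16), (13, 8), (13, 9), (16, 6), (16, 11)}; affine count = 15; |E(F_17)| = 16.

Discriminant check: Δ ∝ 4a³ + 27b² = 4·15³ + 27·1² = 4·3375 + 27·1 ≡ 12 (mod 17). Nonzero ⇒ E is nonsingular.
For each x ∈ F_17, compute rhs = x³ + 15·x + 1 mod 17, then count y ∈ F_17 with y² ≡ rhs.
  x = 0: rhs = 1, matching y values: 1, 16 (2 points).
  x = 1: rhs = 0, matching y values: 0 (1 points).
  x = 2: rhs = 5, matching y values: none (0 points).
  x = 3: rhs = 5, matching y values: none (0 points).
  x = 4: rhs = 6, matching y values: none (0 points).
  x = 5: rhs = 14, matching y values: none (0 points).
  x = 6: rhs = 1, matching y values: 1, 16 (2 points).
  x = 7: rhs = 7, matching y values: none (0 points).
  x = 8: rhs = 4, matching y values: 2, 15 (2 points).
  x = 9: rhs = 15, matching y values: 7, 10 (2 points).
  x = 10: rhs = 12, matching y values: none (0 points).
  x = 11: rhs = 1, matching y values: 1, 16 (2 points).
  x = 12: rhs = 5, matching y values: none (0 points).
  x = 13: rhs = 13, matching y values: 8, 9 (2 points).
  x = 14: rhs = 14, matching y values: none (0 points).
  x = 15: rhs = 14, matching y values: none (0 points).
  x = 16: rhs = 2, matching y values: 6, 11 (2 points).
Total affine count: 15.
Full point count |E(F_17)| = 15 + 1 = 16.
Hasse bound: |16 − (17+1)| = |-2| = 2 ≤ 2√17 ≈ 8.2462 ✓.


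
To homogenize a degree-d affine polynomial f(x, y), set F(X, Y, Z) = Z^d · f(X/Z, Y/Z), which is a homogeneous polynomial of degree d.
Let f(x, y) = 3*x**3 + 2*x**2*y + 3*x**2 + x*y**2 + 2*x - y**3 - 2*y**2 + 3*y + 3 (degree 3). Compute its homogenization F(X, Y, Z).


F(X, Y, Z) = 3*X**3 + 2*X**2*Y + 3*X**2*Z + X*Y**2 + 2*X*Z**2 - Y**3 - 2*Y**2*Z + 3*Y*Z**2 + 3*Z**3

deg(f) = 3.
Substitute x = X/Z, y = Y/Z into f, then multiply by Z^3.
  monomial 3·x^3·y^0 ↦ 3·X^3·Y^0·Z^0.
  monomial 2·x^2·y^1 ↦ 2·X^2·Y^1·Z^0.
  monomial 3·x^2·y^0 ↦ 3·X^2·Y^0·Z^1.
  monomial 1·x^1·y^2 ↦ 1·X^1·Y^2·Z^0.
  monomial 2·x^1·y^0 ↦ 2·X^1·Y^0·Z^2.
  monomial -1·x^0·y^3 ↦ -1·X^0·Y^3·Z^0.
  monomial -2·x^0·y^2 ↦ -2·X^0·Y^2·Z^1.
  monomial 3·x^0·y^1 ↦ 3·X^0·Y^1·Z^2.
  monomial 3·x^0·y^0 ↦ 3·X^0·Y^0·Z^3.
Collecting: F(X, Y, Z) = 3*X**3 + 2*X**2*Y + 3*X**2*Z + X*Y**2 + 2*X*Z**2 - Y**3 - 2*Y**2*Z + 3*Y*Z**2 + 3*Z**3.


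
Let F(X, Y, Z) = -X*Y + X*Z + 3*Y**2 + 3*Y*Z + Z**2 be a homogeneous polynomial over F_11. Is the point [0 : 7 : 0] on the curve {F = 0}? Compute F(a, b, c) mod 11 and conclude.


F(0,7,0) ≡ 4 (mod 11); P is NOT on the curve.

Evaluate F(0, 7, 0) term-by-term (mod 11).
  -X*Y ↦ -1·0·7·1 = 0
  X*Z ↦ 1·0·1·0 = 0
  3*Y**2 ↦ 3·1·49·1 = 147
  3*Y*Z ↦ 3·1·7·0 = 0
  Z**2 ↦ 1·1·1·0 = 0
Sum: F(0, 7, 0) = (0) + (0) + (147) + (0) + (0) = 147.
Reducing mod 11: 147 ≡ 4 (mod 11).
Since F(a, b, c) ≡ 4 ≠ 0 (mod 11), P does NOT lie on the curve.


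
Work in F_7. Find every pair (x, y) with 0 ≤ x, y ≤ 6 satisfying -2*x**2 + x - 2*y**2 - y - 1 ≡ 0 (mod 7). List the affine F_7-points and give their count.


Affine F_7-points: {(0, 5), (2, 0), (2, 3), (4, 5), (5, 1), (5, 2), (6, 1), (6, 2)}; count = 8.

For each of the 49 pairs (x, y) ∈ F_7², evaluate f(x, y) mod 7. Record the zeros.
  x = 0: [0↦6, 1↦3, 2↦3, 3↦6, 4↦5, 5↦0, 6↦5]  zeros at y ∈ {5}
  x = 1: [0↦5, 1↦2, 2↦2, 3↦5, 4↦4, 5↦6, 6↦4]  zeros at y ∈ ∅
  x = 2: [0↦0, 1↦4, 2↦4, 3↦0, 4↦6, 5↦1, 6↦6]  zeros at y ∈ {0, 3}
  x = 3: [0↦5, 1↦2, 2↦2, 3↦5, 4↦4, 5↦6, 6↦4]  zeros at y ∈ ∅
  x = 4: [0↦6, 1↦3, 2↦3, 3↦6, 4↦5, 5↦0, 6↦5]  zeros at y ∈ {5}
  x = 5: [0↦3, 1↦0, 2↦0, 3↦3, 4↦2, 5↦4, 6↦2]  zeros at y ∈ {1, 2}
  x = 6: [0↦3, 1↦0, 2↦0, 3↦3, 4↦2, 5↦4, 6↦2]  zeros at y ∈ {1, 2}
Collecting zeros: affine points = {(0, 5), (2, 0), (2, 3), (4, 5), (5, 1), (5, 2), (6, 1), (6, 2)}.
Total count |C(F_7)_aff| = 8.


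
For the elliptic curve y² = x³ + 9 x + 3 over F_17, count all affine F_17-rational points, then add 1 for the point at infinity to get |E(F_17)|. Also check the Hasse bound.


Affine points = {(1, 8), (1, 9), (4, 1), (4, 16), (6, 1), (6, 16), (7, 1), (7, 16), (8, 3), (8, 14), (14, 0)}; affine count = 11; |E(F_17)| = 12.

Discriminant check: Δ ∝ 4a³ + 27b² = 4·9³ + 27·3² = 4·729 + 27·9 ≡ 14 (mod 17). Nonzero ⇒ E is nonsingular.
For each x ∈ F_17, compute rhs = x³ + 9·x + 3 mod 17, then count y ∈ F_17 with y² ≡ rhs.
  x = 0: rhs = 3, matching y values: none (0 points).
  x = 1: rhs = 13, matching y values: 8, 9 (2 points).
  x = 2: rhs = 12, matching y values: none (0 points).
  x = 3: rhs = 6, matching y values: none (0 points).
  x = 4: rhs = 1, matching y values: 1, 16 (2 points).
  x = 5: rhs = 3, matching y values: none (0 points).
  x = 6: rhs = 1, matching y values: 1, 16 (2 points).
  x = 7: rhs = 1, matching y values: 1, 16 (2 points).
  x = 8: rhs = 9, matching y values: 3, 14 (2 points).
  x = 9: rhs = 14, matching y values: none (0 points).
  x = 10: rhs = 5, matching y values: none (0 points).
  x = 11: rhs = 5, matching y values: none (0 points).
  x = 12: rhs = 3, matching y values: none (0 points).
  x = 13: rhs = 5, matching y values: none (0 points).
  x = 14: rhs = 0, matching y values: 0 (1 points).
  x = 15: rhs = 11, matching y values: none (0 points).
  x = 16: rhs = 10, matching y values: none (0 points).
Total affine count: 11.
Full point count |E(F_17)| = 11 + 1 = 12.
Hasse bound: |12 − (17+1)| = |-6| = 6 ≤ 2√17 ≈ 8.2462 ✓.


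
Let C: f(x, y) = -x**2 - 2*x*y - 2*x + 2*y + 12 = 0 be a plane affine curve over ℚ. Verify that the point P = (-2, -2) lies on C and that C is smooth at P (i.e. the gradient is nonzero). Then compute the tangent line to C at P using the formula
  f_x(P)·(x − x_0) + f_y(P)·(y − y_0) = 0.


Tangent line at P: 6*x + 6*y + 24 = 0.

Step 1: f(-2, -2) = 0, so P lies on C.
Step 2: partial derivatives
  f_x(x, y) = -2*x - 2*y - 2, f_y(x, y) = 2 - 2*x.
  f_x(P) = 6, f_y(P) = 6 (gradient nonzero, so P is smooth).
Step 3: tangent line at P: 6·(x − -2) + 6·(y − -2) = 0.
Expanding: 6*x + 6*y + 24 = 0.


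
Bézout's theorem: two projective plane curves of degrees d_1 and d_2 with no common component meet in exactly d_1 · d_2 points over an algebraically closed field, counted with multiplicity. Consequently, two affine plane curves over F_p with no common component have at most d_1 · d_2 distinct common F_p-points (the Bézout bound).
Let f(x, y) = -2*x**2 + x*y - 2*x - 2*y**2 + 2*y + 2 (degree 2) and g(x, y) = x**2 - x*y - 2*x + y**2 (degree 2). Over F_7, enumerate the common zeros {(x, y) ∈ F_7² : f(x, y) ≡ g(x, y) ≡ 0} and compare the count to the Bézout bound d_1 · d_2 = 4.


Common zeros: ∅; count = 0; Bézout bound = 4.

deg(f) = 2, deg(g) = 2, so Bézout bound = 4.
Scan x ∈ F_7. For each x, list the y ∈ F_7 with f(x, y) ≡ 0 and those with g(x, y) ≡ 0 (mod 7); the common zeros in that column are the intersection.
  x = 0: f ≡ 0 at y ∈ ∅; g ≡ 0 at y ∈ {0}; common: ∅.
  x = 1: f ≡ 0 at y ∈ {6}; g ≡ 0 at y ∈ ∅; common: ∅.
  x = 2: f ≡ 0 at y ∈ ∅; g ≡ 0 at y ∈ {0, 2}; common: ∅.
  x = 3: f ≡ 0 at y ∈ ∅; g ≡ 0 at y ∈ {4, 6}; common: ∅.
  x = 4: f ≡ 0 at y ∈ ∅; g ≡ 0 at y ∈ ∅; common: ∅.
  x = 5: f ≡ 0 at y ∈ ∅; g ≡ 0 at y ∈ {6}; common: ∅.
  x = 6: f ≡ 0 at y ∈ ∅; g ≡ 0 at y ∈ ∅; common: ∅.
Collecting: common zeros = ∅, so the count is 0.
Comparison with the Bézout bound: 0 ≤ 4 = deg(f)·deg(g), as expected for curves with no common component (the affine F_7-count falls short of the bound because intersections may lie at infinity, over extension fields, or carry multiplicity).
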